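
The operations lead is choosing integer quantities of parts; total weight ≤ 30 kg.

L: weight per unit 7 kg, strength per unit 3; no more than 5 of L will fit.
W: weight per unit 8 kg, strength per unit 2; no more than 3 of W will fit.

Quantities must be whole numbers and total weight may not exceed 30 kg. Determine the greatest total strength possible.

12

3×L and 1×W: weight 29 ≤ 30, strength 3·3 + 1·2 = 11.
4×L: weight 28 ≤ 30, strength 4·3 = 12.
Best is 12.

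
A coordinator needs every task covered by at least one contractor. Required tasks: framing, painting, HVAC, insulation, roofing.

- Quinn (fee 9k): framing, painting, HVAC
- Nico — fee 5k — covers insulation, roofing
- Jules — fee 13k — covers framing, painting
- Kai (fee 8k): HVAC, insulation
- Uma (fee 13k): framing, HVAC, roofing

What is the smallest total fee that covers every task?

Choose Quinn and Nico: together they cover framing, painting, HVAC, insulation, roofing — every task.
Total fee: 9 + 5 = 14.
No cover costs less than 14.

14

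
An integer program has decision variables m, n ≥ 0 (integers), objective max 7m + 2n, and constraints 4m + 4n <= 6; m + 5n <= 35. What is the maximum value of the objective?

7

(m,n)=(1,0): 4·1+4·0=4≤6, 1·1+5·0=1≤35, objective 7.
(m,n)=(0,1): 4·0+4·1=4≤6, 1·0+5·1=5≤35, objective 2.
The best lattice point is (1,0), giving 7.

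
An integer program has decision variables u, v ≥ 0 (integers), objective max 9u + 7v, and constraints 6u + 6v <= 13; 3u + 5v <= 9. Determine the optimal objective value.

18

(u,v)=(2,0) is feasible, giving 18.
(u,v)=(1,1) is feasible, giving 16.
(u,v)=(1,0) is feasible, giving 9.
Maximum is 18 at (u,v)=(2,0).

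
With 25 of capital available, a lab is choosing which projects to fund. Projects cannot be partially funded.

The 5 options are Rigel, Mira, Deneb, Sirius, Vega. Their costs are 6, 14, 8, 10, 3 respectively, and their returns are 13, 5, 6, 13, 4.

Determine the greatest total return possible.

32

This is a 0-1 knapsack instance.
Allowing fractional choices, the relaxed optimum would be about 34.5, but projects are indivisible.
Rigel + Deneb + Sirius: cost 6 + 8 + 10 = 24 ≤ 25, return 13 + 6 + 13 = 32.
Rigel + Sirius + Vega: cost 6 + 10 + 3 = 19 ≤ 25, return 13 + 13 + 4 = 30.
Rigel + Sirius: cost 6 + 10 = 16 ≤ 25, return 13 + 13 = 26.
Best is Rigel, Deneb, and Sirius with total return 32.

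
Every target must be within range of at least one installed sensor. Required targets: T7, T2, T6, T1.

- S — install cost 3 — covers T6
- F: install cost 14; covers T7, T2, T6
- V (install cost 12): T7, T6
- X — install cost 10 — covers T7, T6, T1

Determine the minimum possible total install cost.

Choose F and X: together they cover T7, T2, T6, T1 — every target.
Total install cost: 14 + 10 = 24.

24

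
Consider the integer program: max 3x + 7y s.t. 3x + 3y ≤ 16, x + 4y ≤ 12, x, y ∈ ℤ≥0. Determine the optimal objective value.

23

(x,y)=(3,2): 3·3+3·2=15≤16, 1·3+4·2=11≤12, objective 23.
(x,y)=(2,2): 3·2+3·2=12≤16, 1·2+4·2=10≤12, objective 20.
(x,y)=(4,1): 3·4+3·1=15≤16, 1·4+4·1=8≤12, objective 19.
(x,y)=(3,1): 3·3+3·1=12≤16, 1·3+4·1=7≤12, objective 16.
Maximum is 23 at (x,y)=(3,2).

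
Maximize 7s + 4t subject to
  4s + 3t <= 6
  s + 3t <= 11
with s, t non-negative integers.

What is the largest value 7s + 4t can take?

(s,t)=(0,2): 4·0+3·2=6≤6, 1·0+3·2=6≤11, objective 8.
(s,t)=(1,0): 4·1+3·0=4≤6, 1·1+3·0=1≤11, objective 7.
The best lattice point is (0,2), giving 8.

8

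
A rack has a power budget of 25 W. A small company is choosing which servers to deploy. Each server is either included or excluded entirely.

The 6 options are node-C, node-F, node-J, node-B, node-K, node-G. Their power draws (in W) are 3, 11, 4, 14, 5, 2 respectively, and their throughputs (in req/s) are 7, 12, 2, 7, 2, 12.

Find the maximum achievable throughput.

Allowing fractional choices, the relaxed optimum would be about 35.5, but servers are indivisible.
node-C + node-F + node-J + node-G: power draw 3 + 11 + 4 + 2 = 20 ≤ 25, throughput 7 + 12 + 2 + 12 = 33.
node-C + node-F + node-K + node-G: power draw 3 + 11 + 5 + 2 = 21 ≤ 25, throughput 7 + 12 + 2 + 12 = 33.
node-C + node-F + node-J + node-K + node-G: power draw 3 + 11 + 4 + 5 + 2 = 25 ≤ 25, throughput 7 + 12 + 2 + 2 + 12 = 35.
Best is node-C, node-F, node-J, node-K, and node-G with total throughput 35.

35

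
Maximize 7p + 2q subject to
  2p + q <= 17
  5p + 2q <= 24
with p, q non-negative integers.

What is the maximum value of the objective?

32

The continuous relaxation peaks at (4.8, 0) with value 33.60; rounding to a feasible lattice point costs some objective.
(p,q)=(4,2): 2·4+1·2=10≤17, 5·4+2·2=24≤24, objective 32.
(p,q)=(4,1): 2·4+1·1=9≤17, 5·4+2·1=22≤24, objective 30.
The best lattice point is (4,2), giving 32.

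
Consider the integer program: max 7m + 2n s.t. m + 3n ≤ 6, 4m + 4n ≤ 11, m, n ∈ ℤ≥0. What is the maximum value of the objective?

14

(m,n)=(2,0) is feasible, giving 14.
(m,n)=(1,1) is feasible, giving 9.
(m,n)=(1,0) is feasible, giving 7.
Maximum is 14 at (m,n)=(2,0).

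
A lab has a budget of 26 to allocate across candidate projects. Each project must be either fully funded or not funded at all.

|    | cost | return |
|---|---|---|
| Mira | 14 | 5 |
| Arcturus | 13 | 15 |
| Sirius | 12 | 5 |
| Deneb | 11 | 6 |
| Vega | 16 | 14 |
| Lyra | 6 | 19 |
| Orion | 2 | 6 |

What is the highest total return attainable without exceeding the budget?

Allowing fractional choices, the relaxed optimum would be about 44.4, but projects are indivisible.
Arcturus + Lyra: cost 13 + 6 = 19 ≤ 26, return 15 + 19 = 34.
Vega + Lyra + Orion: cost 16 + 6 + 2 = 24 ≤ 26, return 14 + 19 + 6 = 39.
Arcturus + Lyra + Orion: cost 13 + 6 + 2 = 21 ≤ 26, return 15 + 19 + 6 = 40.
Best is Arcturus, Lyra, and Orion with total return 40.

40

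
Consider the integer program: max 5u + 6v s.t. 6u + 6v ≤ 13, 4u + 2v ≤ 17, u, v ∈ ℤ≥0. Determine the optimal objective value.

The continuous relaxation peaks at (0, 2.17) with value 13.00; rounding to a feasible lattice point costs some objective.
(u,v)=(0,2): 6·0+6·2=12≤13, 4·0+2·2=4≤17, objective 12.
(u,v)=(1,1): 6·1+6·1=12≤13, 4·1+2·1=6≤17, objective 11.
No feasible integer point exceeds 12.

12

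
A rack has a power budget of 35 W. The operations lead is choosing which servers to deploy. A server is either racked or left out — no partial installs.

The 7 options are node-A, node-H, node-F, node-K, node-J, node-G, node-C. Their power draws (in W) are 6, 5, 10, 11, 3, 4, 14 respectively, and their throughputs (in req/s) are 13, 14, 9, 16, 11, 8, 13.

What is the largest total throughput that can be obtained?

Treat it as a binary knapsack problem.
node-A + node-H + node-K + node-J + node-G: power draw 6 + 5 + 11 + 3 + 4 = 29 ≤ 35, throughput 13 + 14 + 16 + 11 + 8 = 62.
node-A + node-H + node-J + node-G + node-C: power draw 6 + 5 + 3 + 4 + 14 = 32 ≤ 35, throughput 13 + 14 + 11 + 8 + 13 = 59.
node-A + node-H + node-F + node-K + node-J: power draw 6 + 5 + 10 + 11 + 3 = 35 ≤ 35, throughput 13 + 14 + 9 + 16 + 11 = 63.
Best is node-A, node-H, node-F, node-K, and node-J with total throughput 63.

63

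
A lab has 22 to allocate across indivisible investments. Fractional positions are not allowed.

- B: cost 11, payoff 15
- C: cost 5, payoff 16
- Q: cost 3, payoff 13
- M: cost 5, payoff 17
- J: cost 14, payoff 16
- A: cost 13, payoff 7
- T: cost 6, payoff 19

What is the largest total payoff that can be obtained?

C + Q + M + T: cost 5 + 3 + 5 + 6 = 19 ≤ 22, payoff 16 + 13 + 17 + 19 = 65.
C + M + T: cost 5 + 5 + 6 = 16 ≤ 22, payoff 16 + 17 + 19 = 52.
Best is C, Q, M, and T with total payoff 65.

65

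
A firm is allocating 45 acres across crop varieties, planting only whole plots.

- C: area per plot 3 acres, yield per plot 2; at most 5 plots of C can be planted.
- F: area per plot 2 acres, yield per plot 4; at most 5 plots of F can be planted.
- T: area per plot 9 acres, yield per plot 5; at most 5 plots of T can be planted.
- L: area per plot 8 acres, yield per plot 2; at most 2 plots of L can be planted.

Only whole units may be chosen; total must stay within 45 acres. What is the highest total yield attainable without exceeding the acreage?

40

Take 5×C, 5×F, and 2×T: area 43 ≤ 45, yield 5·2 + 5·4 + 2·5 = 40.
F has the best ratio (4/2) and is taken to its limit of 5; remaining capacity is filled optimally with the others.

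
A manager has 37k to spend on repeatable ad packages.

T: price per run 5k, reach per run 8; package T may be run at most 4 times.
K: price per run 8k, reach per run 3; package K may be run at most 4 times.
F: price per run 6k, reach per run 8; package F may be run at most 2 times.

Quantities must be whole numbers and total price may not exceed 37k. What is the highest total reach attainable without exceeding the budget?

48

This is a bounded integer knapsack.
T has the best ratio (8/5); taking only T gives at most 4×8 = 32 (stopped by the supply cap of 4).
Mixing does better — 4×T and 2×F: price 32 ≤ 37, reach 4·8 + 2·8 = 48.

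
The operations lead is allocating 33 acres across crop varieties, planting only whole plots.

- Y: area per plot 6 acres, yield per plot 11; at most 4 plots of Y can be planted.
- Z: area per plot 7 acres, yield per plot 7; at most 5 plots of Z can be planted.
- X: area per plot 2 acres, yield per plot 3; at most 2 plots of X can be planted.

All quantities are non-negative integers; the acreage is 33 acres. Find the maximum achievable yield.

4×Y and 1×Z: area 31 ≤ 33, yield 4·11 + 1·7 = 51.
4×Y, 1×Z, and 1×X: area 33 ≤ 33, yield 4·11 + 1·7 + 1·3 = 54.
Best is 54.

54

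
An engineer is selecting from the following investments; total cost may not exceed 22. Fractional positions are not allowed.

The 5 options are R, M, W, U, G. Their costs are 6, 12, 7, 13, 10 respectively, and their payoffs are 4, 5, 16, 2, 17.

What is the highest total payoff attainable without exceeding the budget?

This is a 0-1 knapsack instance.
W + G: cost 7 + 10 = 17 ≤ 22, payoff 16 + 17 = 33.
M + G: cost 12 + 10 = 22 ≤ 22, payoff 5 + 17 = 22.
Best is W and G with total payoff 33.

33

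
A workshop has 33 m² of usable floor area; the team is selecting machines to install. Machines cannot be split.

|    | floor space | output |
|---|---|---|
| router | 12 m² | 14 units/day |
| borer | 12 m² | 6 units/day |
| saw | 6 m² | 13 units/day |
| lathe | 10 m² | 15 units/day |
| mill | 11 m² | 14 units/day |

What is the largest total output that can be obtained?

Treat it as a binary knapsack problem.
Take router, lathe, and mill: floor space 12 + 10 + 11 = 33 ≤ 33, output 14 + 15 + 14 = 43.
No other feasible combination does better.

43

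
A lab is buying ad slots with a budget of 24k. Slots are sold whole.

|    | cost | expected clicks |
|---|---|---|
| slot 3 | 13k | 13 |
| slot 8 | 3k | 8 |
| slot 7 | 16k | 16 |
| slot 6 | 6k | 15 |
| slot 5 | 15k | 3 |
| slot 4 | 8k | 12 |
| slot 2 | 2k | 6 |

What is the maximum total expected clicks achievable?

42

This is a 0-1 knapsack instance.
Allowing fractional choices, the relaxed optimum would be about 46.0, but ad slots are indivisible.
slot 3 + slot 8 + slot 6 + slot 2: cost 13 + 3 + 6 + 2 = 24 ≤ 24, expected clicks 13 + 8 + 15 + 6 = 42.
slot 7 + slot 6 + slot 2: cost 16 + 6 + 2 = 24 ≤ 24, expected clicks 16 + 15 + 6 = 37.
slot 8 + slot 6 + slot 4 + slot 2: cost 3 + 6 + 8 + 2 = 19 ≤ 24, expected clicks 8 + 15 + 12 + 6 = 41.
Best is slot 3, slot 8, slot 6, and slot 2 with total expected clicks 42.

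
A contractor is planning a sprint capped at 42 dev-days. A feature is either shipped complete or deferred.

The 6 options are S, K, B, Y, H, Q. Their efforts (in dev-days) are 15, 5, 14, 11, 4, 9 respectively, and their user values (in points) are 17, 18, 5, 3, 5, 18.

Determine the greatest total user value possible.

58

S + K + Y + Q: effort 15 + 5 + 11 + 9 = 40 ≤ 42, user value 17 + 18 + 3 + 18 = 56.
S + K + H + Q: effort 15 + 5 + 4 + 9 = 33 ≤ 42, user value 17 + 18 + 5 + 18 = 58.
S + K + Q: effort 15 + 5 + 9 = 29 ≤ 42, user value 17 + 18 + 18 = 53.
Best is S, K, H, and Q with total user value 58.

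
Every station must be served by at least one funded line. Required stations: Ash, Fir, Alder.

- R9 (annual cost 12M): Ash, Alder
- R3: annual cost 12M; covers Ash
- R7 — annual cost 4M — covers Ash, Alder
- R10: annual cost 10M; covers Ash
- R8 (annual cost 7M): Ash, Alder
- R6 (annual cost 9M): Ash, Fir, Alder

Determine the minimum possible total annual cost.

9

The greedy cost-per-new-station heuristic would pick R7 and R6 for 13, but a cheaper cover exists.
R6 alone covers Ash, Fir, Alder — every station.
Total annual cost: 9.
No cover costs less than 9.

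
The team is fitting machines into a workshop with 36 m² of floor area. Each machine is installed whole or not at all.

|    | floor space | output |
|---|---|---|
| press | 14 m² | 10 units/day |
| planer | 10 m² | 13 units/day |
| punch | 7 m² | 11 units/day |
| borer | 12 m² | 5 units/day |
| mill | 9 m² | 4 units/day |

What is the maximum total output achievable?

Allowing fractional choices, the relaxed optimum would be about 36.2, but machines are indivisible.
planer + punch + borer: floor space 10 + 7 + 12 = 29 ≤ 36, output 13 + 11 + 5 = 29.
planer + punch + mill: floor space 10 + 7 + 9 = 26 ≤ 36, output 13 + 11 + 4 = 28.
press + planer + punch: floor space 14 + 10 + 7 = 31 ≤ 36, output 10 + 13 + 11 = 34.
Best is press, planer, and punch with total output 34.

34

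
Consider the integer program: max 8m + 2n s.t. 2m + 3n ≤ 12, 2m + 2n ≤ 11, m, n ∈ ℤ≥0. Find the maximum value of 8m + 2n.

40

The continuous relaxation peaks at (5.5, 0) with value 44.00; rounding to a feasible lattice point costs some objective.
(m,n)=(5,0): 2·5+3·0=10≤12, 2·5+2·0=10≤11, objective 40.
(m,n)=(4,1): 2·4+3·1=11≤12, 2·4+2·1=10≤11, objective 34.
(m,n)=(4,0): 2·4+3·0=8≤12, 2·4+2·0=8≤11, objective 32.
Maximum is 40 at (m,n)=(5,0).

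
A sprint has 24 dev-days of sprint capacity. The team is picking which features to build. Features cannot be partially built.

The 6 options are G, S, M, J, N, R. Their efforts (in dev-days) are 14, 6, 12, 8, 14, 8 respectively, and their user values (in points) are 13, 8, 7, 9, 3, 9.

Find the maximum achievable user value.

Treat it as a binary knapsack problem.
S + J + R: effort 6 + 8 + 8 = 22 ≤ 24, user value 8 + 9 + 9 = 26.
G + J: effort 14 + 8 = 22 ≤ 24, user value 13 + 9 = 22.
Best is S, J, and R with total user value 26.

26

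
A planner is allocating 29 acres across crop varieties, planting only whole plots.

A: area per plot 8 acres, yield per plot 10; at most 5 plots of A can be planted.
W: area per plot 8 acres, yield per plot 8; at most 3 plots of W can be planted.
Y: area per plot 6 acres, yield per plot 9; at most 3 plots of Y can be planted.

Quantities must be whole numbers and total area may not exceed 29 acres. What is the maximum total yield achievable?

This is a bounded integer knapsack.
1×A and 3×Y: area 26 ≤ 29, yield 1·10 + 3·9 = 37.
2×A and 2×Y: area 28 ≤ 29, yield 2·10 + 2·9 = 38.
Best is 38.

38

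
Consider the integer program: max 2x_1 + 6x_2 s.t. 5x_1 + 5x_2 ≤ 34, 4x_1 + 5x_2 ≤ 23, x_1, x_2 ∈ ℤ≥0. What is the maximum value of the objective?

The continuous relaxation peaks at (0, 4.6) with value 27.60; rounding to a feasible lattice point costs some objective.
(x_1,x_2)=(0,4): 5·0+5·4=20≤34, 4·0+5·4=20≤23, objective 24.
(x_1,x_2)=(1,3): 5·1+5·3=20≤34, 4·1+5·3=19≤23, objective 20.
(x_1,x_2)=(0,3): 5·0+5·3=15≤34, 4·0+5·3=15≤23, objective 18.
Maximum is 24 at (x_1,x_2)=(0,4).

24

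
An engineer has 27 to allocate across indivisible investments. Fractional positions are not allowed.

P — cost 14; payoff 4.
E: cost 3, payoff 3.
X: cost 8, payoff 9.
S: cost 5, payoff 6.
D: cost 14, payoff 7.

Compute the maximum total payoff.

Allowing fractional choices, the relaxed optimum would be about 23.5, but investments are indivisible.
X + S + D: cost 8 + 5 + 14 = 27 ≤ 27, payoff 9 + 6 + 7 = 22.
P + X + S: cost 14 + 8 + 5 = 27 ≤ 27, payoff 4 + 9 + 6 = 19.
E + X + D: cost 3 + 8 + 14 = 25 ≤ 27, payoff 3 + 9 + 7 = 19.
Best is X, S, and D with total payoff 22.

22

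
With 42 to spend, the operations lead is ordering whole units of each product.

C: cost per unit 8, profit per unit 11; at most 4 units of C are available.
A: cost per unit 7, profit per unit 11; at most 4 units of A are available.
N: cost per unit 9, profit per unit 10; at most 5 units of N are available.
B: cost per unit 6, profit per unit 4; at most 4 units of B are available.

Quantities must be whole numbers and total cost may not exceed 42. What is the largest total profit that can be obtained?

Take 1×C, 4×A, and 1×B: cost 42 ≤ 42, profit 1·11 + 4·11 + 1·4 = 59.
A has the best ratio (11/7) and is taken to its limit of 4; remaining capacity is filled optimally with the others.

59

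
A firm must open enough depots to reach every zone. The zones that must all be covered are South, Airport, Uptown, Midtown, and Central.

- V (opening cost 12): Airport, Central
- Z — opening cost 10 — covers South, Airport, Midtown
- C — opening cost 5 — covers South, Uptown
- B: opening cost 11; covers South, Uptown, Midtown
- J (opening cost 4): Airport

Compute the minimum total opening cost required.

23

The greedy cost-per-new-zone heuristic would pick C, J, Z, and V for 31, but a cheaper cover exists.
Choose V and B: together they cover South, Airport, Uptown, Midtown, Central — every zone.
Total opening cost: 12 + 11 = 23.
No cover costs less than 23.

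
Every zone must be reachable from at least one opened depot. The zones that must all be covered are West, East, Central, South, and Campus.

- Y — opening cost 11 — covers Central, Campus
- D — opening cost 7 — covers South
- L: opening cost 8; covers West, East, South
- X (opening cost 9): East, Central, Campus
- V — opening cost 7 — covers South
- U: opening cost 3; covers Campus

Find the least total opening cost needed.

The greedy cost-per-new-zone heuristic would pick L, U, and X for 20, but a cheaper cover exists.
Choose L and X: together they cover West, East, Central, South, Campus — every zone.
Total opening cost: 8 + 9 = 17.
No cover costs less than 17.

17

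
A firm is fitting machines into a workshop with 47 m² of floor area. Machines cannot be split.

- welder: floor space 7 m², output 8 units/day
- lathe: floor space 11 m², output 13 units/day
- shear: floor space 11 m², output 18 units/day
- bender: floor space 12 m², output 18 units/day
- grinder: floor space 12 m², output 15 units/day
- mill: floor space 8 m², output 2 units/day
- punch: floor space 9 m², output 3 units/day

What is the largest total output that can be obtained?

64

welder + shear + bender + grinder: floor space 7 + 11 + 12 + 12 = 42 ≤ 47, output 8 + 18 + 18 + 15 = 59.
welder + lathe + shear + bender: floor space 7 + 11 + 11 + 12 = 41 ≤ 47, output 8 + 13 + 18 + 18 = 57.
lathe + shear + bender + grinder: floor space 11 + 11 + 12 + 12 = 46 ≤ 47, output 13 + 18 + 18 + 15 = 64.
Best is lathe, shear, bender, and grinder with total output 64.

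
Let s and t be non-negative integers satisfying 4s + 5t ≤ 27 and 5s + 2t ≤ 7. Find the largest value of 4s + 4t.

(s,t)=(0,3): 4·0+5·3=15≤27, 5·0+2·3=6≤7, objective 12.
(s,t)=(0,2): 4·0+5·2=10≤27, 5·0+2·2=4≤7, objective 8.
No feasible integer point exceeds 12.

12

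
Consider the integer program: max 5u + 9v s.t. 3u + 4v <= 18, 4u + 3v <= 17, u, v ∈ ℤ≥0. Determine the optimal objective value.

Relaxing integrality, the LP optimum is 40.50 at (u,v) = (0, 4.5), which is not an integer point.
(u,v)=(2,3): 3·2+4·3=18≤18, 4·2+3·3=17≤17, objective 37.
(u,v)=(0,4): 3·0+4·4=16≤18, 4·0+3·4=12≤17, objective 36.
(u,v)=(1,3): 3·1+4·3=15≤18, 4·1+3·3=13≤17, objective 32.
The best lattice point is (2,3), giving 37.

37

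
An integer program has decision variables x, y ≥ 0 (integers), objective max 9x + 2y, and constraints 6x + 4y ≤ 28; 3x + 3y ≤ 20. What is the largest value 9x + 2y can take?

(x,y)=(4,1) is feasible, giving 38.
(x,y)=(4,0) is feasible, giving 36.
(x,y)=(3,2) is feasible, giving 31.
The best lattice point is (4,1), giving 38.

38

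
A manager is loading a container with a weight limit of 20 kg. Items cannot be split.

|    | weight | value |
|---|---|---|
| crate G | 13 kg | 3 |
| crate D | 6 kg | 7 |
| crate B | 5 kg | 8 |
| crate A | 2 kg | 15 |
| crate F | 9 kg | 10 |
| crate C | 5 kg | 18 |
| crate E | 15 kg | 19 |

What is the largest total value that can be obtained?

48

Allowing fractional choices, the relaxed optimum would be about 51.1, but items are indivisible.
crate D + crate B + crate A + crate C: weight 6 + 5 + 2 + 5 = 18 ≤ 20, value 7 + 8 + 15 + 18 = 48.
crate A + crate F + crate C: weight 2 + 9 + 5 = 16 ≤ 20, value 15 + 10 + 18 = 43.
Best is crate D, crate B, crate A, and crate C with total value 48.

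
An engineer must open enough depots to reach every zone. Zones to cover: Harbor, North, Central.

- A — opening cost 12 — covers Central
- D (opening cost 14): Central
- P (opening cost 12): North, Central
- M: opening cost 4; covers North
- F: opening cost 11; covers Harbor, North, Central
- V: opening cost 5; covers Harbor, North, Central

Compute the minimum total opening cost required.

5

V alone covers Harbor, North, Central — every zone.
Total opening cost: 5.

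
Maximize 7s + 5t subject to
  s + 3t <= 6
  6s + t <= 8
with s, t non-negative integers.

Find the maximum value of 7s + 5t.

Relaxing integrality, the LP optimum is 15.65 at (s,t) = (1.06, 1.65), which is not an integer point.
(s,t)=(1,1): 1·1+3·1=4≤6, 6·1+1·1=7≤8, objective 12.
(s,t)=(0,2): 1·0+3·2=6≤6, 6·0+1·2=2≤8, objective 10.
(s,t)=(1,0): 1·1+3·0=1≤6, 6·1+1·0=6≤8, objective 7.
No feasible integer point exceeds 12.

12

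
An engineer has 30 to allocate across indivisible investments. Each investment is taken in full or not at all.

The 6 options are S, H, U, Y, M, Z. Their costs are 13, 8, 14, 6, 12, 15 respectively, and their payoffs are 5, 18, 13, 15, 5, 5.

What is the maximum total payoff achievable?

46

H + Y + M: cost 8 + 6 + 12 = 26 ≤ 30, payoff 18 + 15 + 5 = 38.
H + U + Y: cost 8 + 14 + 6 = 28 ≤ 30, payoff 18 + 13 + 15 = 46.
Best is H, U, and Y with total payoff 46.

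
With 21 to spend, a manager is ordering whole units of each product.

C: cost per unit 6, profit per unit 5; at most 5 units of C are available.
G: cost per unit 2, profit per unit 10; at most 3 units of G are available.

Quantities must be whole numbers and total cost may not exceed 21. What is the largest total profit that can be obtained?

This is a bounded integer knapsack.
G has the best ratio (10/2); taking only G gives at most 3×10 = 30 (stopped by the supply cap of 3).
Mixing does better — 2×C and 3×G: cost 18 ≤ 21, profit 2·5 + 3·10 = 40.

40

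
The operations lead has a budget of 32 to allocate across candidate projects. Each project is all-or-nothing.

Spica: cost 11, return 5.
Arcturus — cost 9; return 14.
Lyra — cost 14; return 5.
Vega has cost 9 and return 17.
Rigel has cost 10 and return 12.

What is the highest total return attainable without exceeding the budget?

43

Arcturus + Vega + Rigel: cost 9 + 9 + 10 = 28 ≤ 32, return 14 + 17 + 12 = 43.
Arcturus + Lyra + Vega: cost 9 + 14 + 9 = 32 ≤ 32, return 14 + 5 + 17 = 36.
Spica + Arcturus + Vega: cost 11 + 9 + 9 = 29 ≤ 32, return 5 + 14 + 17 = 36.
Best is Arcturus, Vega, and Rigel with total return 43.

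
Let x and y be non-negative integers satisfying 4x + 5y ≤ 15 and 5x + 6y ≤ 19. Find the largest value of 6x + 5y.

18

Relaxing integrality, the LP optimum is 22.50 at (x,y) = (3.75, 0), which is not an integer point.
(x,y)=(3,0): 4·3+5·0=12≤15, 5·3+6·0=15≤19, objective 18.
(x,y)=(2,1): 4·2+5·1=13≤15, 5·2+6·1=16≤19, objective 17.
(x,y)=(2,0): 4·2+5·0=8≤15, 5·2+6·0=10≤19, objective 12.
The best lattice point is (3,0), giving 18.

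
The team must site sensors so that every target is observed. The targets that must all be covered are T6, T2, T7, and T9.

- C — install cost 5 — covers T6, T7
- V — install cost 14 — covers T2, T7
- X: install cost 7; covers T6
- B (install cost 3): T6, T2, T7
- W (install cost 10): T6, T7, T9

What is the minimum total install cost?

13

Choose B and W: together they cover T6, T2, T7, T9 — every target.
Total install cost: 3 + 10 = 13.
No cover costs less than 13.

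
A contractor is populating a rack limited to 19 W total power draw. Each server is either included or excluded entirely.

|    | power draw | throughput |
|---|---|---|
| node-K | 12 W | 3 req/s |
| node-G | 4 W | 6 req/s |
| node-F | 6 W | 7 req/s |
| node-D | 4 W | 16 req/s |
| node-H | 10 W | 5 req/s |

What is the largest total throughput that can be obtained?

29

node-G + node-F + node-D: power draw 4 + 6 + 4 = 14 ≤ 19, throughput 6 + 7 + 16 = 29.
node-G + node-D + node-H: power draw 4 + 4 + 10 = 18 ≤ 19, throughput 6 + 16 + 5 = 27.
Best is node-G, node-F, and node-D with total throughput 29.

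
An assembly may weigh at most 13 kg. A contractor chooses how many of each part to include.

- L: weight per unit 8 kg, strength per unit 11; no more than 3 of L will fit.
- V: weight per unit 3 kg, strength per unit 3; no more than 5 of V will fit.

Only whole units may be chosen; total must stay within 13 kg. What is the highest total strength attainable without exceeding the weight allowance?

14

This is a bounded integer knapsack.
1×L and 1×V: weight 11 ≤ 13, strength 1·11 + 1·3 = 14.
4×V: weight 12 ≤ 13, strength 4·3 = 12.
Best is 14.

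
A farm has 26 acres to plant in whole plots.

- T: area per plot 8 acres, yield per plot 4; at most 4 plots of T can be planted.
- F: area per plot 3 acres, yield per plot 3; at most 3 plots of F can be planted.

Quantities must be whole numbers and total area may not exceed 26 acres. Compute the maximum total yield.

This is a bounded integer knapsack.
F has the best ratio (3/3); taking only F gives at most 3×3 = 9 (stopped by the supply cap of 3).
Mixing does better — 2×T and 3×F: area 25 ≤ 26, yield 2·4 + 3·3 = 17.

17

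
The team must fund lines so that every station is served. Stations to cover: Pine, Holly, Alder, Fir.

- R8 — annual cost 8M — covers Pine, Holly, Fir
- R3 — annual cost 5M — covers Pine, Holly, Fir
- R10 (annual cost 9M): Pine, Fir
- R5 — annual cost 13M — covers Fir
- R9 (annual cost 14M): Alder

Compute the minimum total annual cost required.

Choose R3 and R9: together they cover Pine, Holly, Alder, Fir — every station.
Total annual cost: 5 + 14 = 19.
No cover costs less than 19.

19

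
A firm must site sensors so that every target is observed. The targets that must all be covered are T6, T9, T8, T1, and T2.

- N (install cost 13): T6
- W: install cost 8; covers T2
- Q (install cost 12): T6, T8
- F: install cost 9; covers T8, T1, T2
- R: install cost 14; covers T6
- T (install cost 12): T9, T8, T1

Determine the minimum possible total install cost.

32

The greedy cost-per-new-target heuristic would pick F, Q, and T for 33, but a cheaper cover exists.
Choose W, Q, and T: together they cover T6, T9, T8, T1, T2 — every target.
Total install cost: 8 + 12 + 12 = 32.
No cover costs less than 32.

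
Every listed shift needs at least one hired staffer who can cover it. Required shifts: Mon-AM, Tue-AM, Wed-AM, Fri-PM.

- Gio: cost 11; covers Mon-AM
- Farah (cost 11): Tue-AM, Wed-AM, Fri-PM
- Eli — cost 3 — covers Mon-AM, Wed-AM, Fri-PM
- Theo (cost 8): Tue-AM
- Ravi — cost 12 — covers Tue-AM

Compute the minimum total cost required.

11

Choose Eli and Theo: together they cover Mon-AM, Tue-AM, Wed-AM, Fri-PM — every shift.
Total cost: 3 + 8 = 11.
No cover costs less than 11.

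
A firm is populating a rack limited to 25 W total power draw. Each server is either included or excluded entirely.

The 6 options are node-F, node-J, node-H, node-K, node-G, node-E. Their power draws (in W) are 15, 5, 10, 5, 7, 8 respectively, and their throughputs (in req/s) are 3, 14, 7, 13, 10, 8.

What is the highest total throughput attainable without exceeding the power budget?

node-J + node-K + node-G + node-E: power draw 5 + 5 + 7 + 8 = 25 ≤ 25, throughput 14 + 13 + 10 + 8 = 45.
node-J + node-K + node-G: power draw 5 + 5 + 7 = 17 ≤ 25, throughput 14 + 13 + 10 = 37.
Best is node-J, node-K, node-G, and node-E with total throughput 45.

45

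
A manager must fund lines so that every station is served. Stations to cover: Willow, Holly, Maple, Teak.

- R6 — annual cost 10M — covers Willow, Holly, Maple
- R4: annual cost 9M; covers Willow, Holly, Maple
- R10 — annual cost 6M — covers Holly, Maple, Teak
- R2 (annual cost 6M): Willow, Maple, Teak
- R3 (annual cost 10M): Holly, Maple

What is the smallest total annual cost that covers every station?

12

This is an integer covering problem.
Choose R10 and R2: together they cover Willow, Holly, Maple, Teak — every station.
Total annual cost: 6 + 6 = 12.
No cover costs less than 12.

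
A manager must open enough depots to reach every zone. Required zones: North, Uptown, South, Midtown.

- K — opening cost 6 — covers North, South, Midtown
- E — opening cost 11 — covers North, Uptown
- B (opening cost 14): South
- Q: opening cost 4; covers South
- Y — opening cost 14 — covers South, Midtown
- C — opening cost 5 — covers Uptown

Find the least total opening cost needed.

Choose K and C: together they cover North, Uptown, South, Midtown — every zone.
Total opening cost: 6 + 5 = 11.

11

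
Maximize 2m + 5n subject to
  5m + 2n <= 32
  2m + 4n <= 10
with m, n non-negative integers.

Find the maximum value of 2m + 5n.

12

Relaxing integrality, the LP optimum is 12.50 at (m,n) = (0, 2.5), which is not an integer point.
(m,n)=(1,2): 5·1+2·2=9≤32, 2·1+4·2=10≤10, objective 12.
(m,n)=(0,2): 5·0+2·2=4≤32, 2·0+4·2=8≤10, objective 10.
(m,n)=(2,1): 5·2+2·1=12≤32, 2·2+4·1=8≤10, objective 9.
The best lattice point is (1,2), giving 12.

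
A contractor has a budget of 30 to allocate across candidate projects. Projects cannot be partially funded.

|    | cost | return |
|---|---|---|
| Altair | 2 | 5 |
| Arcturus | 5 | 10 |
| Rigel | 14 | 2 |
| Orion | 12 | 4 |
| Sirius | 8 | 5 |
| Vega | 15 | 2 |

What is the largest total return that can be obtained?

24

Altair + Arcturus + Orion + Sirius: cost 2 + 5 + 12 + 8 = 27 ≤ 30, return 5 + 10 + 4 + 5 = 24.
Altair + Arcturus + Sirius + Vega: cost 2 + 5 + 8 + 15 = 30 ≤ 30, return 5 + 10 + 5 + 2 = 22.
Altair + Arcturus + Rigel + Sirius: cost 2 + 5 + 14 + 8 = 29 ≤ 30, return 5 + 10 + 2 + 5 = 22.
Best is Altair, Arcturus, Orion, and Sirius with total return 24.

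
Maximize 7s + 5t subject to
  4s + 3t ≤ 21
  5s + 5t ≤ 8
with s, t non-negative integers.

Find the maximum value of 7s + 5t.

7

(s,t)=(1,0): 4·1+3·0=4≤21, 5·1+5·0=5≤8, objective 7.
(s,t)=(0,1): 4·0+3·1=3≤21, 5·0+5·1=5≤8, objective 5.
(s,t)=(0,0): 4·0+3·0=0≤21, 5·0+5·0=0≤8, objective 0.
No feasible integer point exceeds 7.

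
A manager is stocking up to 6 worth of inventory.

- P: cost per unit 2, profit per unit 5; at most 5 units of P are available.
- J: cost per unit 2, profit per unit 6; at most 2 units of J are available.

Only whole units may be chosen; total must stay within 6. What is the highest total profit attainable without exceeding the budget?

J has the best ratio (6/2); taking only J gives at most 2×6 = 12 (stopped by the supply cap of 2).
Mixing does better — 1×P and 2×J: cost 6 ≤ 6, profit 1·5 + 2·6 = 17.

17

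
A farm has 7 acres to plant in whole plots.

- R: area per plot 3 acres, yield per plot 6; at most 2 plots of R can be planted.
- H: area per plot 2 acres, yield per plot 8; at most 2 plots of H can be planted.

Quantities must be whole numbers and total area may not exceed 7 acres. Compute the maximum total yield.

22

H has the best ratio (8/2); taking only H gives at most 2×8 = 16 (stopped by the supply cap of 2).
Mixing does better — 1×R and 2×H: area 7 ≤ 7, yield 1·6 + 2·8 = 22.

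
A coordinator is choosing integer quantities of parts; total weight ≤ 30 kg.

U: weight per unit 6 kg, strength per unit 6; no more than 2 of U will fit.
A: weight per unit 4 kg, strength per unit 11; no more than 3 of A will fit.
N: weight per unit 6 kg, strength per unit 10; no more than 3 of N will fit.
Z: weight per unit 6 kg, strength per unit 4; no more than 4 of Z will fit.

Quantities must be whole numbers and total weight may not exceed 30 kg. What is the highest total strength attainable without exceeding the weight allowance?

63

This is a bounded integer knapsack.
A has the best ratio (11/4); taking only A gives at most 3×11 = 33 (stopped by the supply cap of 3).
Mixing does better — 3×A and 3×N: weight 30 ≤ 30, strength 3·11 + 3·10 = 63.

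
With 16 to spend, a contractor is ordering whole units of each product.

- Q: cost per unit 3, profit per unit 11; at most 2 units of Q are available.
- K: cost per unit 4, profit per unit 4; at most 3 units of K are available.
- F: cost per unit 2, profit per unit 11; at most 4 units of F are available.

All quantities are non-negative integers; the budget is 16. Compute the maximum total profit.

F has the best ratio (11/2); taking only F gives at most 4×11 = 44 (stopped by the supply cap of 4).
Mixing does better — 2×Q and 4×F: cost 14 ≤ 16, profit 2·11 + 4·11 = 66.

66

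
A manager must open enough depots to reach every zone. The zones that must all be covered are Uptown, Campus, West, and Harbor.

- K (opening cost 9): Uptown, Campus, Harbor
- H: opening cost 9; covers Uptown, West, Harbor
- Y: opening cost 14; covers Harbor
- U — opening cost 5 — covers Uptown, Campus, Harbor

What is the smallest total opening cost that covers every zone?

14

This is an integer covering problem.
Choose H and U: together they cover Uptown, Campus, West, Harbor — every zone.
Total opening cost: 9 + 5 = 14.
No cover costs less than 14.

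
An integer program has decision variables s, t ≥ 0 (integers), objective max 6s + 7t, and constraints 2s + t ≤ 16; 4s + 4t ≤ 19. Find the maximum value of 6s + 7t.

28

Relaxing integrality, the LP optimum is 33.25 at (s,t) = (0, 4.75), which is not an integer point.
(s,t)=(0,4): 2·0+1·4=4≤16, 4·0+4·4=16≤19, objective 28.
(s,t)=(1,3): 2·1+1·3=5≤16, 4·1+4·3=16≤19, objective 27.
(s,t)=(0,3): 2·0+1·3=3≤16, 4·0+4·3=12≤19, objective 21.
Maximum is 28 at (s,t)=(0,4).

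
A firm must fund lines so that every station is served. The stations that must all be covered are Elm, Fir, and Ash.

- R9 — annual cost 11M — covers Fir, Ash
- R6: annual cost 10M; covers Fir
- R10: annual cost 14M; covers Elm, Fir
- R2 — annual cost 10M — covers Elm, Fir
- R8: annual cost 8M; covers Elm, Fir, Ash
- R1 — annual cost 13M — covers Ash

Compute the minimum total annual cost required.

8

R8 alone covers Elm, Fir, Ash — every station.
Total annual cost: 8.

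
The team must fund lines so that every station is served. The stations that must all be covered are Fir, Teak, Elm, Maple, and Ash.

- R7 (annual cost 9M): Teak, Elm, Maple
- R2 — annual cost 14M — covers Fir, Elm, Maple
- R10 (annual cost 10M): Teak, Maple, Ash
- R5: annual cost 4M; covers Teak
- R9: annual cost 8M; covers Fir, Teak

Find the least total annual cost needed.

The greedy cost-per-new-station heuristic would pick R7, R9, and R10 for 27, but a cheaper cover exists.
Choose R2 and R10: together they cover Fir, Teak, Elm, Maple, Ash — every station.
Total annual cost: 14 + 10 = 24.
No cover costs less than 24.

24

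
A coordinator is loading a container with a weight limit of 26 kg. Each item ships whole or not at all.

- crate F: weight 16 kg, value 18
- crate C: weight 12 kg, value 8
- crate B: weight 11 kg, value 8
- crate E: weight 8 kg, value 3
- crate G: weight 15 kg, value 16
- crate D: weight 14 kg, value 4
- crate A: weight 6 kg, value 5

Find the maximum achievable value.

24

crate B + crate G: weight 11 + 15 = 26 ≤ 26, value 8 + 16 = 24.
crate F + crate A: weight 16 + 6 = 22 ≤ 26, value 18 + 5 = 23.
Best is crate B and crate G with total value 24.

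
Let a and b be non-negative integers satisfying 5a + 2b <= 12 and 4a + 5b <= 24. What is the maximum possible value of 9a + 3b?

21

The continuous relaxation peaks at (2.4, 0) with value 21.60; rounding to a feasible lattice point costs some objective.
(a,b)=(2,1): 5·2+2·1=12≤12, 4·2+5·1=13≤24, objective 21.
(a,b)=(2,0): 5·2+2·0=10≤12, 4·2+5·0=8≤24, objective 18.
The best lattice point is (2,1), giving 21.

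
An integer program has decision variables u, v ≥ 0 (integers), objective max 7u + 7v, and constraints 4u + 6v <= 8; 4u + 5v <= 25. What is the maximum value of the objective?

(u,v)=(2,0): 4·2+6·0=8≤8, 4·2+5·0=8≤25, objective 14.
(u,v)=(1,0): 4·1+6·0=4≤8, 4·1+5·0=4≤25, objective 7.
No feasible integer point exceeds 14.

14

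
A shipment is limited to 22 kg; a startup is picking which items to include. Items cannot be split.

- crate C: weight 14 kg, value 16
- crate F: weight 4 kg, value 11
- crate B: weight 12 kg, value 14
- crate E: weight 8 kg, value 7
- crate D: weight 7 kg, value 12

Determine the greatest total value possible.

This is a 0-1 knapsack instance.
Allowing fractional choices, the relaxed optimum would be about 35.8, but items are indivisible.
crate C + crate F: weight 14 + 4 = 18 ≤ 22, value 16 + 11 = 27.
crate C + crate D: weight 14 + 7 = 21 ≤ 22, value 16 + 12 = 28.
crate F + crate E + crate D: weight 4 + 8 + 7 = 19 ≤ 22, value 11 + 7 + 12 = 30.
Best is crate F, crate E, and crate D with total value 30.

30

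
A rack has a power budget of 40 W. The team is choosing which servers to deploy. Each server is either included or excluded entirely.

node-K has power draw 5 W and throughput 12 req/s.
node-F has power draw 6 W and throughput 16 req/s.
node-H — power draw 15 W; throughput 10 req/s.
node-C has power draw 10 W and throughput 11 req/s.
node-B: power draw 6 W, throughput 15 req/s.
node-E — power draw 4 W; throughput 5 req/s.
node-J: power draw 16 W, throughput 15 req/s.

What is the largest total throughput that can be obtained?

Allowing fractional choices, the relaxed optimum would be about 67.4, but servers are indivisible.
node-K + node-F + node-C + node-B + node-E: power draw 5 + 6 + 10 + 6 + 4 = 31 ≤ 40, throughput 12 + 16 + 11 + 15 + 5 = 59.
node-K + node-F + node-B + node-E + node-J: power draw 5 + 6 + 6 + 4 + 16 = 37 ≤ 40, throughput 12 + 16 + 15 + 5 + 15 = 63.
node-K + node-F + node-B + node-J: power draw 5 + 6 + 6 + 16 = 33 ≤ 40, throughput 12 + 16 + 15 + 15 = 58.
Best is node-K, node-F, node-B, node-E, and node-J with total throughput 63.

63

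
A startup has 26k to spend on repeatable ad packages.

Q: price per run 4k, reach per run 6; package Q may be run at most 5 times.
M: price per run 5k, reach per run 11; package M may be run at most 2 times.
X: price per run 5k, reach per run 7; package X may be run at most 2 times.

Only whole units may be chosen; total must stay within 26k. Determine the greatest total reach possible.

M has the best ratio (11/5); taking only M gives at most 2×11 = 22 (stopped by the supply cap of 2).
Mixing does better — 4×Q and 2×M: price 26 ≤ 26, reach 4·6 + 2·11 = 46.

46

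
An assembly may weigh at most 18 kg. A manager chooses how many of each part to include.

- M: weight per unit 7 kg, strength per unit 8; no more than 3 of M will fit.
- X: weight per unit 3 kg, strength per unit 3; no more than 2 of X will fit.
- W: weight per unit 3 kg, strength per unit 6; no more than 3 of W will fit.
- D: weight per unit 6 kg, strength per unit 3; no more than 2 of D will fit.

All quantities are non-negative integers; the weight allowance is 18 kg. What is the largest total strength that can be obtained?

Take 1×M and 3×W: weight 16 ≤ 18, strength 1·8 + 3·6 = 26.
W has the best ratio (6/3) and is taken to its limit of 3; remaining capacity is filled optimally with the others.

26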